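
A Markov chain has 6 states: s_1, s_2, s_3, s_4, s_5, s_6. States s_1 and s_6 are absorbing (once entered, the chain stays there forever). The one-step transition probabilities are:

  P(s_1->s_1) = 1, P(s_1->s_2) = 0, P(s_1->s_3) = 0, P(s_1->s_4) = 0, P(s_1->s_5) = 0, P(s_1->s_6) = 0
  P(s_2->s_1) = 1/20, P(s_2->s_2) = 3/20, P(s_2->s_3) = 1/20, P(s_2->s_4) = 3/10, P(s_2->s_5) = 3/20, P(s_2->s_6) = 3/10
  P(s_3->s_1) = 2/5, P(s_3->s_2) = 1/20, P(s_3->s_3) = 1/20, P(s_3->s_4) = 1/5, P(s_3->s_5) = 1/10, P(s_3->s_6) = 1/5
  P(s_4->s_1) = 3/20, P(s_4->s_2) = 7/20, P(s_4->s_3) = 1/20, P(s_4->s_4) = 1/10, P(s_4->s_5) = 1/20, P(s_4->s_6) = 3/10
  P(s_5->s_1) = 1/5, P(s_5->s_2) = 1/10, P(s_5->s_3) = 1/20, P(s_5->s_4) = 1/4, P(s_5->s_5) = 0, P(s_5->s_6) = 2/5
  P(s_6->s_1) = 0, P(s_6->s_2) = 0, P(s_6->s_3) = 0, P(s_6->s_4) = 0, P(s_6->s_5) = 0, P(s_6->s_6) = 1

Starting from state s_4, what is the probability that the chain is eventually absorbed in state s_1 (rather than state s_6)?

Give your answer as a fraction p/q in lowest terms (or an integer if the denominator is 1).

Let a_i = P(absorbed in s_1 | start in state i).
Boundary conditions: a_s_1 = 1, a_s_6 = 0.
For each transient state i, a_i = sum_j P(i->j) * a_j:
  a_s_2 = 1/20*a_s_1 + 3/20*a_s_2 + 1/20*a_s_3 + 3/10*a_s_4 + 3/20*a_s_5 + 3/10*a_s_6
  a_s_3 = 2/5*a_s_1 + 1/20*a_s_2 + 1/20*a_s_3 + 1/5*a_s_4 + 1/10*a_s_5 + 1/5*a_s_6
  a_s_4 = 3/20*a_s_1 + 7/20*a_s_2 + 1/20*a_s_3 + 1/10*a_s_4 + 1/20*a_s_5 + 3/10*a_s_6
  a_s_5 = 1/5*a_s_1 + 1/10*a_s_2 + 1/20*a_s_3 + 1/4*a_s_4 + 0*a_s_5 + 2/5*a_s_6

Substituting a_s_1 = 1 and a_s_6 = 0, rearrange to (I - Q) a = r where r[i] = P(i -> s_1):
  [17/20, -1/20, -3/10, -3/20] . (a_s_2, a_s_3, a_s_4, a_s_5) = 1/20
  [-1/20, 19/20, -1/5, -1/10] . (a_s_2, a_s_3, a_s_4, a_s_5) = 2/5
  [-7/20, -1/20, 9/10, -1/20] . (a_s_2, a_s_3, a_s_4, a_s_5) = 3/20
  [-1/10, -1/20, -1/4, 1] . (a_s_2, a_s_3, a_s_4, a_s_5) = 1/5

Solving yields:
  a_s_2 = 395/1516
  a_s_3 = 813/1516
  a_s_4 = 2397/7580
  a_s_5 = 629/1895

Starting state is s_4, so the absorption probability is a_s_4 = 2397/7580.

Answer: 2397/7580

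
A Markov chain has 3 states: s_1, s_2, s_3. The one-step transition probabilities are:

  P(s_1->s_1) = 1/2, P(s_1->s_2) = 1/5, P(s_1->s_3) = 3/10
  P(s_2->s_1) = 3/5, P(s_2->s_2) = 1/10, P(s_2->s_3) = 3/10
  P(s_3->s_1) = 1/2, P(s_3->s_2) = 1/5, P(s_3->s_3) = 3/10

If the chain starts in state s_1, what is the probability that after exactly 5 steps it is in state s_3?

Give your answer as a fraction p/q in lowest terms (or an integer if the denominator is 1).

Computing P^5 by repeated multiplication:
P^1 =
  s_1: [1/2, 1/5, 3/10]
  s_2: [3/5, 1/10, 3/10]
  s_3: [1/2, 1/5, 3/10]
P^2 =
  s_1: [13/25, 9/50, 3/10]
  s_2: [51/100, 19/100, 3/10]
  s_3: [13/25, 9/50, 3/10]
P^3 =
  s_1: [259/500, 91/500, 3/10]
  s_2: [519/1000, 181/1000, 3/10]
  s_3: [259/500, 91/500, 3/10]
P^4 =
  s_1: [2591/5000, 909/5000, 3/10]
  s_2: [5181/10000, 1819/10000, 3/10]
  s_3: [2591/5000, 909/5000, 3/10]
P^5 =
  s_1: [25909/50000, 9091/50000, 3/10]
  s_2: [51819/100000, 18181/100000, 3/10]
  s_3: [25909/50000, 9091/50000, 3/10]

(P^5)[s_1 -> s_3] = 3/10

Answer: 3/10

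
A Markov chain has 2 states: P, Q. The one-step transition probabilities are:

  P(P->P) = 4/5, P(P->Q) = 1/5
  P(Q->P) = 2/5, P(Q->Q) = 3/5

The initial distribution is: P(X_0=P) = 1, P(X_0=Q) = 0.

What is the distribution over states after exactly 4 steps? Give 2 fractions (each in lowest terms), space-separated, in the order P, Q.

Propagating the distribution step by step (d_{t+1} = d_t * P):
d_0 = (P=1, Q=0)
  d_1[P] = 1*4/5 + 0*2/5 = 4/5
  d_1[Q] = 1*1/5 + 0*3/5 = 1/5
d_1 = (P=4/5, Q=1/5)
  d_2[P] = 4/5*4/5 + 1/5*2/5 = 18/25
  d_2[Q] = 4/5*1/5 + 1/5*3/5 = 7/25
d_2 = (P=18/25, Q=7/25)
  d_3[P] = 18/25*4/5 + 7/25*2/5 = 86/125
  d_3[Q] = 18/25*1/5 + 7/25*3/5 = 39/125
d_3 = (P=86/125, Q=39/125)
  d_4[P] = 86/125*4/5 + 39/125*2/5 = 422/625
  d_4[Q] = 86/125*1/5 + 39/125*3/5 = 203/625
d_4 = (P=422/625, Q=203/625)

Answer: 422/625 203/625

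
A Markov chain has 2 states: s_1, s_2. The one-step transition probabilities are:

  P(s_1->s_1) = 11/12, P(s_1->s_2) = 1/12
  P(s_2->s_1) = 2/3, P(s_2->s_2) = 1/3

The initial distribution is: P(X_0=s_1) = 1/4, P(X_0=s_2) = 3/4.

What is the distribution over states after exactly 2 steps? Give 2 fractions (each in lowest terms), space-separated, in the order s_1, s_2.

Propagating the distribution step by step (d_{t+1} = d_t * P):
d_0 = (s_1=1/4, s_2=3/4)
  d_1[s_1] = 1/4*11/12 + 3/4*2/3 = 35/48
  d_1[s_2] = 1/4*1/12 + 3/4*1/3 = 13/48
d_1 = (s_1=35/48, s_2=13/48)
  d_2[s_1] = 35/48*11/12 + 13/48*2/3 = 163/192
  d_2[s_2] = 35/48*1/12 + 13/48*1/3 = 29/192
d_2 = (s_1=163/192, s_2=29/192)

Answer: 163/192 29/192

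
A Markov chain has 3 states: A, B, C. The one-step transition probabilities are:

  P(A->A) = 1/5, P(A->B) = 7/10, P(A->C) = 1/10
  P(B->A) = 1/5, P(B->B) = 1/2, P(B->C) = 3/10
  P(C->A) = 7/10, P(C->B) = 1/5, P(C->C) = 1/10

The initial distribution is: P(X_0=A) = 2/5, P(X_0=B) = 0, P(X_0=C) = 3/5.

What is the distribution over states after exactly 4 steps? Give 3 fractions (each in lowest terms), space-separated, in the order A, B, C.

Propagating the distribution step by step (d_{t+1} = d_t * P):
d_0 = (A=2/5, B=0, C=3/5)
  d_1[A] = 2/5*1/5 + 0*1/5 + 3/5*7/10 = 1/2
  d_1[B] = 2/5*7/10 + 0*1/2 + 3/5*1/5 = 2/5
  d_1[C] = 2/5*1/10 + 0*3/10 + 3/5*1/10 = 1/10
d_1 = (A=1/2, B=2/5, C=1/10)
  d_2[A] = 1/2*1/5 + 2/5*1/5 + 1/10*7/10 = 1/4
  d_2[B] = 1/2*7/10 + 2/5*1/2 + 1/10*1/5 = 57/100
  d_2[C] = 1/2*1/10 + 2/5*3/10 + 1/10*1/10 = 9/50
d_2 = (A=1/4, B=57/100, C=9/50)
  d_3[A] = 1/4*1/5 + 57/100*1/5 + 9/50*7/10 = 29/100
  d_3[B] = 1/4*7/10 + 57/100*1/2 + 9/50*1/5 = 62/125
  d_3[C] = 1/4*1/10 + 57/100*3/10 + 9/50*1/10 = 107/500
d_3 = (A=29/100, B=62/125, C=107/500)
  d_4[A] = 29/100*1/5 + 62/125*1/5 + 107/500*7/10 = 307/1000
  d_4[B] = 29/100*7/10 + 62/125*1/2 + 107/500*1/5 = 2469/5000
  d_4[C] = 29/100*1/10 + 62/125*3/10 + 107/500*1/10 = 249/1250
d_4 = (A=307/1000, B=2469/5000, C=249/1250)

Answer: 307/1000 2469/5000 249/1250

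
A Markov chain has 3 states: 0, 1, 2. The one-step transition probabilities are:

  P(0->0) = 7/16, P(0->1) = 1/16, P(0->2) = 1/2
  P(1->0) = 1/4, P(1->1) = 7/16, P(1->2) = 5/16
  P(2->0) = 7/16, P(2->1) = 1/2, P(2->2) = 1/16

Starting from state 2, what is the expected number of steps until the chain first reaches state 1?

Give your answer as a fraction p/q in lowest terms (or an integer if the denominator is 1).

Let h_i = expected steps to first reach 1 from state i.
Boundary: h_1 = 0.
First-step equations for the other states:
  h_0 = 1 + 7/16*h_0 + 1/16*h_1 + 1/2*h_2
  h_2 = 1 + 7/16*h_0 + 1/2*h_1 + 1/16*h_2

Substituting h_1 = 0 and rearranging gives the linear system (I - Q) h = 1:
  [9/16, -1/2] . (h_0, h_2) = 1
  [-7/16, 15/16] . (h_0, h_2) = 1

Solving yields:
  h_0 = 368/79
  h_2 = 256/79

Starting state is 2, so the expected hitting time is h_2 = 256/79.

Answer: 256/79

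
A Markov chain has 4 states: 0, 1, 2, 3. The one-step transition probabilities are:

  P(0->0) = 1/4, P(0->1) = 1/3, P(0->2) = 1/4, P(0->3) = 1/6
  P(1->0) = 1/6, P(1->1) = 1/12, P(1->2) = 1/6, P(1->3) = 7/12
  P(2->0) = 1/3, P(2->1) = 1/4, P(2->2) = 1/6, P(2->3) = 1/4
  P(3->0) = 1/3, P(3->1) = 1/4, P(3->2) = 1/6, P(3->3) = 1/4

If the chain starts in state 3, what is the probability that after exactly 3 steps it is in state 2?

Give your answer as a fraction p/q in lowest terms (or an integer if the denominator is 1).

Answer: 163/864

Derivation:
Computing P^3 by repeated multiplication:
P^1 =
  0: [1/4, 1/3, 1/4, 1/6]
  1: [1/6, 1/12, 1/6, 7/12]
  2: [1/3, 1/4, 1/6, 1/4]
  3: [1/3, 1/4, 1/6, 1/4]
P^2 =
  0: [37/144, 31/144, 3/16, 49/144]
  1: [11/36, 1/4, 13/72, 19/72]
  2: [19/72, 17/72, 7/36, 11/36]
  3: [19/72, 17/72, 7/36, 11/36]
P^3 =
  0: [53/192, 407/1728, 325/1728, 173/576]
  1: [115/432, 101/432, 83/432, 133/432]
  2: [235/864, 67/288, 163/864, 265/864]
  3: [235/864, 67/288, 163/864, 265/864]

(P^3)[3 -> 2] = 163/864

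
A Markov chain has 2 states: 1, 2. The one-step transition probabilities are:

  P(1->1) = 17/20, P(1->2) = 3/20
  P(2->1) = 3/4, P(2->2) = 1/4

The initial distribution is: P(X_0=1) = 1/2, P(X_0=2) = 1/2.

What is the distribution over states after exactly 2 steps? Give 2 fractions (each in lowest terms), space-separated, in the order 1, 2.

Propagating the distribution step by step (d_{t+1} = d_t * P):
d_0 = (1=1/2, 2=1/2)
  d_1[1] = 1/2*17/20 + 1/2*3/4 = 4/5
  d_1[2] = 1/2*3/20 + 1/2*1/4 = 1/5
d_1 = (1=4/5, 2=1/5)
  d_2[1] = 4/5*17/20 + 1/5*3/4 = 83/100
  d_2[2] = 4/5*3/20 + 1/5*1/4 = 17/100
d_2 = (1=83/100, 2=17/100)

Answer: 83/100 17/100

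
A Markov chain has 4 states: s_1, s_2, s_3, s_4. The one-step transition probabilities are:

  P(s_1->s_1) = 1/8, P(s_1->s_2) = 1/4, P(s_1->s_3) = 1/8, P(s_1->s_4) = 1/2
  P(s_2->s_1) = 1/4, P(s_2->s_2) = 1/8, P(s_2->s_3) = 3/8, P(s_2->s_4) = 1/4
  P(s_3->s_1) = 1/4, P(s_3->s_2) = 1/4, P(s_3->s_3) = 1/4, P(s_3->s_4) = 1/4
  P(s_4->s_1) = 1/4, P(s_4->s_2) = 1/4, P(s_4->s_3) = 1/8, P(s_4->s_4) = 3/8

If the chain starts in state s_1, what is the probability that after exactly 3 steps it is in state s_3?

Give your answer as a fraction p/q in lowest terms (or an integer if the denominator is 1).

Answer: 105/512

Derivation:
Computing P^3 by repeated multiplication:
P^1 =
  s_1: [1/8, 1/4, 1/8, 1/2]
  s_2: [1/4, 1/8, 3/8, 1/4]
  s_3: [1/4, 1/4, 1/4, 1/4]
  s_4: [1/4, 1/4, 1/8, 3/8]
P^2 =
  s_1: [15/64, 7/32, 13/64, 11/32]
  s_2: [7/32, 15/64, 13/64, 11/32]
  s_3: [7/32, 7/32, 7/32, 11/32]
  s_4: [7/32, 7/32, 13/64, 23/64]
P^3 =
  s_1: [113/512, 57/256, 105/512, 45/128]
  s_2: [57/256, 113/512, 107/512, 89/256]
  s_3: [57/256, 57/256, 53/256, 89/256]
  s_4: [57/256, 57/256, 105/512, 179/512]

(P^3)[s_1 -> s_3] = 105/512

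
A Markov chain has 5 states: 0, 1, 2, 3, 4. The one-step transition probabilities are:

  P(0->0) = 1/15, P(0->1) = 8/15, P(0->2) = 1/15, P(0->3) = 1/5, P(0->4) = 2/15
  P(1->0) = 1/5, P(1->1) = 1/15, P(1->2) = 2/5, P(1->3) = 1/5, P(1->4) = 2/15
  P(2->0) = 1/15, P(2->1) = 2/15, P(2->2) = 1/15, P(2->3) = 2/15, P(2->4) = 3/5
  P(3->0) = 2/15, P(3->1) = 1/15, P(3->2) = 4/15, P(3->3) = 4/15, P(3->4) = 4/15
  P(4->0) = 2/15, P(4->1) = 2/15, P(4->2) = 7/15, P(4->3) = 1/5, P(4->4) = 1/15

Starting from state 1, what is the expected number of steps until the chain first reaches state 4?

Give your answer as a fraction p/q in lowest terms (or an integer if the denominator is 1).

Answer: 13773/3781

Derivation:
Let h_i = expected steps to first reach 4 from state i.
Boundary: h_4 = 0.
First-step equations for the other states:
  h_0 = 1 + 1/15*h_0 + 8/15*h_1 + 1/15*h_2 + 1/5*h_3 + 2/15*h_4
  h_1 = 1 + 1/5*h_0 + 1/15*h_1 + 2/5*h_2 + 1/5*h_3 + 2/15*h_4
  h_2 = 1 + 1/15*h_0 + 2/15*h_1 + 1/15*h_2 + 2/15*h_3 + 3/5*h_4
  h_3 = 1 + 2/15*h_0 + 1/15*h_1 + 4/15*h_2 + 4/15*h_3 + 4/15*h_4

Substituting h_4 = 0 and rearranging gives the linear system (I - Q) h = 1:
  [14/15, -8/15, -1/15, -1/5] . (h_0, h_1, h_2, h_3) = 1
  [-1/5, 14/15, -2/5, -1/5] . (h_0, h_1, h_2, h_3) = 1
  [-1/15, -2/15, 14/15, -2/15] . (h_0, h_1, h_2, h_3) = 1
  [-2/15, -1/15, -4/15, 11/15] . (h_0, h_1, h_2, h_3) = 1

Solving yields:
  h_0 = 15213/3781
  h_1 = 13773/3781
  h_2 = 8877/3781
  h_3 = 12402/3781

Starting state is 1, so the expected hitting time is h_1 = 13773/3781.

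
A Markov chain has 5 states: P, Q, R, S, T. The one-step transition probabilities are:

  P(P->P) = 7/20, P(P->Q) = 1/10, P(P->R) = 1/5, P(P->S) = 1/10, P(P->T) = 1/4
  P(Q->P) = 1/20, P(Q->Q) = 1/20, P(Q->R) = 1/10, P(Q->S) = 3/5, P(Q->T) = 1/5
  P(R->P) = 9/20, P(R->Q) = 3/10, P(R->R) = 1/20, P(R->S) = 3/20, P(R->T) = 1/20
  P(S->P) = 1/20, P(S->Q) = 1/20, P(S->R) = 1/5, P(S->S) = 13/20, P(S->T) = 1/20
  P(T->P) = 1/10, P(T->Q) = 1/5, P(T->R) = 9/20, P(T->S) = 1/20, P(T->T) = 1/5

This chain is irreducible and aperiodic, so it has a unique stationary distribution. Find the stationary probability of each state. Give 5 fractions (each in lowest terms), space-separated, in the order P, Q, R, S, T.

Answer: 19499/103107 12976/103107 6539/34369 38072/103107 12943/103107

Derivation:
The stationary distribution satisfies pi = pi * P, i.e.:
  pi_P = 7/20*pi_P + 1/20*pi_Q + 9/20*pi_R + 1/20*pi_S + 1/10*pi_T
  pi_Q = 1/10*pi_P + 1/20*pi_Q + 3/10*pi_R + 1/20*pi_S + 1/5*pi_T
  pi_R = 1/5*pi_P + 1/10*pi_Q + 1/20*pi_R + 1/5*pi_S + 9/20*pi_T
  pi_S = 1/10*pi_P + 3/5*pi_Q + 3/20*pi_R + 13/20*pi_S + 1/20*pi_T
  pi_T = 1/4*pi_P + 1/5*pi_Q + 1/20*pi_R + 1/20*pi_S + 1/5*pi_T
with normalization: pi_P + pi_Q + pi_R + pi_S + pi_T = 1.

Using the first 4 balance equations plus normalization, the linear system A*pi = b is:
  [-13/20, 1/20, 9/20, 1/20, 1/10] . pi = 0
  [1/10, -19/20, 3/10, 1/20, 1/5] . pi = 0
  [1/5, 1/10, -19/20, 1/5, 9/20] . pi = 0
  [1/10, 3/5, 3/20, -7/20, 1/20] . pi = 0
  [1, 1, 1, 1, 1] . pi = 1

Solving yields:
  pi_P = 19499/103107
  pi_Q = 12976/103107
  pi_R = 6539/34369
  pi_S = 38072/103107
  pi_T = 12943/103107

Verification (pi * P):
  19499/103107*7/20 + 12976/103107*1/20 + 6539/34369*9/20 + 38072/103107*1/20 + 12943/103107*1/10 = 19499/103107 = pi_P  (ok)
  19499/103107*1/10 + 12976/103107*1/20 + 6539/34369*3/10 + 38072/103107*1/20 + 12943/103107*1/5 = 12976/103107 = pi_Q  (ok)
  19499/103107*1/5 + 12976/103107*1/10 + 6539/34369*1/20 + 38072/103107*1/5 + 12943/103107*9/20 = 6539/34369 = pi_R  (ok)
  19499/103107*1/10 + 12976/103107*3/5 + 6539/34369*3/20 + 38072/103107*13/20 + 12943/103107*1/20 = 38072/103107 = pi_S  (ok)
  19499/103107*1/4 + 12976/103107*1/5 + 6539/34369*1/20 + 38072/103107*1/20 + 12943/103107*1/5 = 12943/103107 = pi_T  (ok)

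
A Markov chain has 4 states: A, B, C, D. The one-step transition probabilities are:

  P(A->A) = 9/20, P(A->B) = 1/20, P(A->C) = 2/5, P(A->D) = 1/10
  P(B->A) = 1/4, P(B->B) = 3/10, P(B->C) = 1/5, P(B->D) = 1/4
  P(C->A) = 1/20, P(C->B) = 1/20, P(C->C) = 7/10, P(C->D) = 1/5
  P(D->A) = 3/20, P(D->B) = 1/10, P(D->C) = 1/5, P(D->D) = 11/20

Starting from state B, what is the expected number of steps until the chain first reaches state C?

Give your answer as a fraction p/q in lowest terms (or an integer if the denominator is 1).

Let h_i = expected steps to first reach C from state i.
Boundary: h_C = 0.
First-step equations for the other states:
  h_A = 1 + 9/20*h_A + 1/20*h_B + 2/5*h_C + 1/10*h_D
  h_B = 1 + 1/4*h_A + 3/10*h_B + 1/5*h_C + 1/4*h_D
  h_D = 1 + 3/20*h_A + 1/10*h_B + 1/5*h_C + 11/20*h_D

Substituting h_C = 0 and rearranging gives the linear system (I - Q) h = 1:
  [11/20, -1/20, -1/10] . (h_A, h_B, h_D) = 1
  [-1/4, 7/10, -1/4] . (h_A, h_B, h_D) = 1
  [-3/20, -1/10, 9/20] . (h_A, h_B, h_D) = 1

Solving yields:
  h_A = 405/139
  h_B = 545/139
  h_D = 565/139

Starting state is B, so the expected hitting time is h_B = 545/139.

Answer: 545/139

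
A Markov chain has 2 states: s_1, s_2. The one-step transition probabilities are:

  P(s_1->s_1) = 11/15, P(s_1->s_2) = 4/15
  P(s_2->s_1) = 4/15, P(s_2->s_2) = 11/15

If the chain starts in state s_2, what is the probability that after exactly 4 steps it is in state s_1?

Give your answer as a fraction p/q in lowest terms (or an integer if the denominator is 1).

Computing P^4 by repeated multiplication:
P^1 =
  s_1: [11/15, 4/15]
  s_2: [4/15, 11/15]
P^2 =
  s_1: [137/225, 88/225]
  s_2: [88/225, 137/225]
P^3 =
  s_1: [1859/3375, 1516/3375]
  s_2: [1516/3375, 1859/3375]
P^4 =
  s_1: [26513/50625, 24112/50625]
  s_2: [24112/50625, 26513/50625]

(P^4)[s_2 -> s_1] = 24112/50625

Answer: 24112/50625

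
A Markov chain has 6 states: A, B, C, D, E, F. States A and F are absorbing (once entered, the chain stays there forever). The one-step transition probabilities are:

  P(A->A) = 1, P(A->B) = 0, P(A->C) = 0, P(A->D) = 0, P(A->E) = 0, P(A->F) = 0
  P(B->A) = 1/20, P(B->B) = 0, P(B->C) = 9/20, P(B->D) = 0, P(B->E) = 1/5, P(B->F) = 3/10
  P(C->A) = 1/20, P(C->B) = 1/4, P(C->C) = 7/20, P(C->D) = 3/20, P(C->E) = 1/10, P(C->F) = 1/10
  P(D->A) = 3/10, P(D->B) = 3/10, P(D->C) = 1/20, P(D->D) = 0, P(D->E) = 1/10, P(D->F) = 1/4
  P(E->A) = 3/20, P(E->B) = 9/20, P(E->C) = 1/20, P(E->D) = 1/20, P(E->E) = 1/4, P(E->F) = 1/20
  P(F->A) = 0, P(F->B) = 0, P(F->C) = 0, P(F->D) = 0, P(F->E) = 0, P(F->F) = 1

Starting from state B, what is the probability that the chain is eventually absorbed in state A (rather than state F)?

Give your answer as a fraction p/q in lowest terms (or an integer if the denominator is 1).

Answer: 2759/9178

Derivation:
Let a_i = P(absorbed in A | start in state i).
Boundary conditions: a_A = 1, a_F = 0.
For each transient state i, a_i = sum_j P(i->j) * a_j:
  a_B = 1/20*a_A + 0*a_B + 9/20*a_C + 0*a_D + 1/5*a_E + 3/10*a_F
  a_C = 1/20*a_A + 1/4*a_B + 7/20*a_C + 3/20*a_D + 1/10*a_E + 1/10*a_F
  a_D = 3/10*a_A + 3/10*a_B + 1/20*a_C + 0*a_D + 1/10*a_E + 1/4*a_F
  a_E = 3/20*a_A + 9/20*a_B + 1/20*a_C + 1/20*a_D + 1/4*a_E + 1/20*a_F

Substituting a_A = 1 and a_F = 0, rearrange to (I - Q) a = r where r[i] = P(i -> A):
  [1, -9/20, 0, -1/5] . (a_B, a_C, a_D, a_E) = 1/20
  [-1/4, 13/20, -3/20, -1/10] . (a_B, a_C, a_D, a_E) = 1/20
  [-3/10, -1/20, 1, -1/10] . (a_B, a_C, a_D, a_E) = 3/10
  [-9/20, -1/20, -1/20, 3/4] . (a_B, a_C, a_D, a_E) = 3/20

Solving yields:
  a_B = 2759/9178
  a_C = 1669/4589
  a_D = 319/706
  a_E = 1995/4589

Starting state is B, so the absorption probability is a_B = 2759/9178.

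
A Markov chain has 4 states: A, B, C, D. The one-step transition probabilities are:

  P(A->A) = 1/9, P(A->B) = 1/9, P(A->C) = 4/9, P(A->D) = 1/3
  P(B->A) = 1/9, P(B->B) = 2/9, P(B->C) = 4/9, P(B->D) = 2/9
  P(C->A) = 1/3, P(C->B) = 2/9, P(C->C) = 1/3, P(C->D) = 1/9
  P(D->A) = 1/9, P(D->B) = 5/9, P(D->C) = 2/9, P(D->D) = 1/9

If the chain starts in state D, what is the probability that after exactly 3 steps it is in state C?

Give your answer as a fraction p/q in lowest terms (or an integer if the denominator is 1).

Computing P^3 by repeated multiplication:
P^1 =
  A: [1/9, 1/9, 4/9, 1/3]
  B: [1/9, 2/9, 4/9, 2/9]
  C: [1/3, 2/9, 1/3, 1/9]
  D: [1/9, 5/9, 2/9, 1/9]
P^2 =
  A: [17/81, 26/81, 26/81, 4/27]
  B: [17/81, 23/81, 28/81, 13/81]
  C: [5/27, 2/9, 31/81, 17/81]
  D: [13/81, 20/81, 32/81, 16/81]
P^3 =
  A: [133/729, 181/729, 274/729, 47/243]
  B: [137/729, 184/729, 10/27, 46/243]
  C: [143/729, 22/81, 259/729, 43/243]
  D: [145/729, 197/729, 260/729, 127/729]

(P^3)[D -> C] = 260/729

Answer: 260/729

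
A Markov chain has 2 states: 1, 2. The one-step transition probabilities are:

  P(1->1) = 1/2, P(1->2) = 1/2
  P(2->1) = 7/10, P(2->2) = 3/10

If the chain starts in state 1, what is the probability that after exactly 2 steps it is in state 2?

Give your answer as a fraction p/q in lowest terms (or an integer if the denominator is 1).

Computing P^2 by repeated multiplication:
P^1 =
  1: [1/2, 1/2]
  2: [7/10, 3/10]
P^2 =
  1: [3/5, 2/5]
  2: [14/25, 11/25]

(P^2)[1 -> 2] = 2/5

Answer: 2/5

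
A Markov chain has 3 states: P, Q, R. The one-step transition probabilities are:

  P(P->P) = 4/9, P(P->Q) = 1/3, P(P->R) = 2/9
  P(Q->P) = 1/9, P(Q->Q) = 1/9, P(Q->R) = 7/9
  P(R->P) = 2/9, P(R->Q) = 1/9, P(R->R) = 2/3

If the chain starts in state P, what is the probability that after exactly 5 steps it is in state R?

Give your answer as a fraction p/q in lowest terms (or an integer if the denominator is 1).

Answer: 33625/59049

Derivation:
Computing P^5 by repeated multiplication:
P^1 =
  P: [4/9, 1/3, 2/9]
  Q: [1/9, 1/9, 7/9]
  R: [2/9, 1/9, 2/3]
P^2 =
  P: [23/81, 17/81, 41/81]
  Q: [19/81, 11/81, 17/27]
  R: [7/27, 13/81, 47/81]
P^3 =
  P: [191/729, 127/729, 137/243]
  Q: [7/27, 119/729, 421/729]
  R: [191/729, 41/243, 415/729]
P^4 =
  P: [571/2187, 1111/6561, 3737/6561]
  Q: [1717/6561, 41/243, 3737/6561]
  R: [1717/6561, 1111/6561, 3733/6561]
P^5 =
  P: [15437/59049, 3329/19683, 33625/59049]
  Q: [15449/59049, 9995/59049, 33605/59049]
  R: [15445/59049, 9995/59049, 11203/19683]

(P^5)[P -> R] = 33625/59049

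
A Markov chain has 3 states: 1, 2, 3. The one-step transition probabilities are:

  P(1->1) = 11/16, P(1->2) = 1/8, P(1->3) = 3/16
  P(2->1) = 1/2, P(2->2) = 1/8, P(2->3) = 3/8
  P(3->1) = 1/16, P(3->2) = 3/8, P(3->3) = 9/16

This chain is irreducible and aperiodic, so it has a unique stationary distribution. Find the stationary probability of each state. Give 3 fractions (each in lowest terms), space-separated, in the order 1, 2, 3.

The stationary distribution satisfies pi = pi * P, i.e.:
  pi_1 = 11/16*pi_1 + 1/2*pi_2 + 1/16*pi_3
  pi_2 = 1/8*pi_1 + 1/8*pi_2 + 3/8*pi_3
  pi_3 = 3/16*pi_1 + 3/8*pi_2 + 9/16*pi_3
with normalization: pi_1 + pi_2 + pi_3 = 1.

Using the first 2 balance equations plus normalization, the linear system A*pi = b is:
  [-5/16, 1/2, 1/16] . pi = 0
  [1/8, -7/8, 3/8] . pi = 0
  [1, 1, 1] . pi = 1

Solving yields:
  pi_1 = 31/74
  pi_2 = 8/37
  pi_3 = 27/74

Verification (pi * P):
  31/74*11/16 + 8/37*1/2 + 27/74*1/16 = 31/74 = pi_1  (ok)
  31/74*1/8 + 8/37*1/8 + 27/74*3/8 = 8/37 = pi_2  (ok)
  31/74*3/16 + 8/37*3/8 + 27/74*9/16 = 27/74 = pi_3  (ok)

Answer: 31/74 8/37 27/74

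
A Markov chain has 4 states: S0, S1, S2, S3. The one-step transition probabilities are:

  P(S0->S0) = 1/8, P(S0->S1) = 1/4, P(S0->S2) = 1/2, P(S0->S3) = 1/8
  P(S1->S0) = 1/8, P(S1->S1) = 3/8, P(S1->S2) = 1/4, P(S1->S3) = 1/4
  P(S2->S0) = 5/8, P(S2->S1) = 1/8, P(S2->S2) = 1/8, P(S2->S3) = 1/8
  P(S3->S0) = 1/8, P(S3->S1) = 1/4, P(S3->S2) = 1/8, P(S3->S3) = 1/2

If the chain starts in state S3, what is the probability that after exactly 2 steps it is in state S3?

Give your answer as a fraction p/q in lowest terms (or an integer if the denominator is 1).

Answer: 11/32

Derivation:
Computing P^2 by repeated multiplication:
P^1 =
  S0: [1/8, 1/4, 1/2, 1/8]
  S1: [1/8, 3/8, 1/4, 1/4]
  S2: [5/8, 1/8, 1/8, 1/8]
  S3: [1/8, 1/4, 1/8, 1/2]
P^2 =
  S0: [3/8, 7/32, 13/64, 13/64]
  S1: [1/4, 17/64, 7/32, 17/64]
  S2: [3/16, 1/4, 3/8, 3/16]
  S3: [3/16, 17/64, 13/64, 11/32]

(P^2)[S3 -> S3] = 11/32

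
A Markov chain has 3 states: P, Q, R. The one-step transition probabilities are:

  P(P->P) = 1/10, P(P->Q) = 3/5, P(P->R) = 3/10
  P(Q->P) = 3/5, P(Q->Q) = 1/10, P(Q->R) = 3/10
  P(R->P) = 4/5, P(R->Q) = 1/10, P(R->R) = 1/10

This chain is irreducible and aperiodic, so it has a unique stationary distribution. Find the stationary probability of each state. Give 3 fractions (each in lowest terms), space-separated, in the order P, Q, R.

The stationary distribution satisfies pi = pi * P, i.e.:
  pi_P = 1/10*pi_P + 3/5*pi_Q + 4/5*pi_R
  pi_Q = 3/5*pi_P + 1/10*pi_Q + 1/10*pi_R
  pi_R = 3/10*pi_P + 3/10*pi_Q + 1/10*pi_R
with normalization: pi_P + pi_Q + pi_R = 1.

Using the first 2 balance equations plus normalization, the linear system A*pi = b is:
  [-9/10, 3/5, 4/5] . pi = 0
  [3/5, -9/10, 1/10] . pi = 0
  [1, 1, 1] . pi = 1

Solving yields:
  pi_P = 13/30
  pi_Q = 19/60
  pi_R = 1/4

Verification (pi * P):
  13/30*1/10 + 19/60*3/5 + 1/4*4/5 = 13/30 = pi_P  (ok)
  13/30*3/5 + 19/60*1/10 + 1/4*1/10 = 19/60 = pi_Q  (ok)
  13/30*3/10 + 19/60*3/10 + 1/4*1/10 = 1/4 = pi_R  (ok)

Answer: 13/30 19/60 1/4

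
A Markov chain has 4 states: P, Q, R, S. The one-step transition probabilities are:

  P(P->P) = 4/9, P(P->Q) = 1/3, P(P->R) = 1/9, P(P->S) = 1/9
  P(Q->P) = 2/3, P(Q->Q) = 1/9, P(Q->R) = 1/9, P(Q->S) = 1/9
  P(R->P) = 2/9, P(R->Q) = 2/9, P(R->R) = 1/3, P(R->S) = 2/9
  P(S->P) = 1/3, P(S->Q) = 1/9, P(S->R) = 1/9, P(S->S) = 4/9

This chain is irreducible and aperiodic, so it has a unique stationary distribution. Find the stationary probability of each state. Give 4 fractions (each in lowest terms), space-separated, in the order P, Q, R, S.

The stationary distribution satisfies pi = pi * P, i.e.:
  pi_P = 4/9*pi_P + 2/3*pi_Q + 2/9*pi_R + 1/3*pi_S
  pi_Q = 1/3*pi_P + 1/9*pi_Q + 2/9*pi_R + 1/9*pi_S
  pi_R = 1/9*pi_P + 1/9*pi_Q + 1/3*pi_R + 1/9*pi_S
  pi_S = 1/9*pi_P + 1/9*pi_Q + 2/9*pi_R + 4/9*pi_S
with normalization: pi_P + pi_Q + pi_R + pi_S = 1.

Using the first 3 balance equations plus normalization, the linear system A*pi = b is:
  [-5/9, 2/3, 2/9, 1/3] . pi = 0
  [1/3, -8/9, 2/9, 1/9] . pi = 0
  [1/9, 1/9, -2/3, 1/9] . pi = 0
  [1, 1, 1, 1] . pi = 1

Solving yields:
  pi_P = 34/77
  pi_Q = 52/231
  pi_R = 1/7
  pi_S = 4/21

Verification (pi * P):
  34/77*4/9 + 52/231*2/3 + 1/7*2/9 + 4/21*1/3 = 34/77 = pi_P  (ok)
  34/77*1/3 + 52/231*1/9 + 1/7*2/9 + 4/21*1/9 = 52/231 = pi_Q  (ok)
  34/77*1/9 + 52/231*1/9 + 1/7*1/3 + 4/21*1/9 = 1/7 = pi_R  (ok)
  34/77*1/9 + 52/231*1/9 + 1/7*2/9 + 4/21*4/9 = 4/21 = pi_S  (ok)

Answer: 34/77 52/231 1/7 4/21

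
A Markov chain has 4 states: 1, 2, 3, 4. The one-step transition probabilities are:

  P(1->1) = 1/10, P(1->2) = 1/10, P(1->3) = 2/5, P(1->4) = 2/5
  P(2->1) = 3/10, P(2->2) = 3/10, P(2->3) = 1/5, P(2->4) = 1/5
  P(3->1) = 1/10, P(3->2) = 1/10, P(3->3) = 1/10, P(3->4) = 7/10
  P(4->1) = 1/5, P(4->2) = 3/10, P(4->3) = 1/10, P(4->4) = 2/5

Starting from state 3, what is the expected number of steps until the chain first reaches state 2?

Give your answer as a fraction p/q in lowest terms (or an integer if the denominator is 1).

Let h_i = expected steps to first reach 2 from state i.
Boundary: h_2 = 0.
First-step equations for the other states:
  h_1 = 1 + 1/10*h_1 + 1/10*h_2 + 2/5*h_3 + 2/5*h_4
  h_3 = 1 + 1/10*h_1 + 1/10*h_2 + 1/10*h_3 + 7/10*h_4
  h_4 = 1 + 1/5*h_1 + 3/10*h_2 + 1/10*h_3 + 2/5*h_4

Substituting h_2 = 0 and rearranging gives the linear system (I - Q) h = 1:
  [9/10, -2/5, -2/5] . (h_1, h_3, h_4) = 1
  [-1/10, 9/10, -7/10] . (h_1, h_3, h_4) = 1
  [-1/5, -1/10, 3/5] . (h_1, h_3, h_4) = 1

Solving yields:
  h_1 = 1390/267
  h_3 = 1330/267
  h_4 = 1130/267

Starting state is 3, so the expected hitting time is h_3 = 1330/267.

Answer: 1330/267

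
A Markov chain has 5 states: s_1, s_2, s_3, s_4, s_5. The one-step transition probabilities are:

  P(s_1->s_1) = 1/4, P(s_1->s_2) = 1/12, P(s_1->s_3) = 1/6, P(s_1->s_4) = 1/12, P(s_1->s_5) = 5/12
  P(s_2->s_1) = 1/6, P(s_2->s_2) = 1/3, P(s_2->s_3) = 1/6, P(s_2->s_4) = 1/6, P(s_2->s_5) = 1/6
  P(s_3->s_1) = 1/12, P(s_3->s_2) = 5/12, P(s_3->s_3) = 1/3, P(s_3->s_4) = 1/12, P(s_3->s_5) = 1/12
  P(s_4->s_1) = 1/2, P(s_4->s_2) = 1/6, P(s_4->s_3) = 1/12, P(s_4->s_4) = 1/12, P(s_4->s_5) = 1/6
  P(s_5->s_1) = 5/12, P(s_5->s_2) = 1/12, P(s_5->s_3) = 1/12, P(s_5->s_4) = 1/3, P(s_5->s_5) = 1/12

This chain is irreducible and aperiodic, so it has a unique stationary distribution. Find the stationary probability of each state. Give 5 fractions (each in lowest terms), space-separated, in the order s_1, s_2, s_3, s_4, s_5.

The stationary distribution satisfies pi = pi * P, i.e.:
  pi_s_1 = 1/4*pi_s_1 + 1/6*pi_s_2 + 1/12*pi_s_3 + 1/2*pi_s_4 + 5/12*pi_s_5
  pi_s_2 = 1/12*pi_s_1 + 1/3*pi_s_2 + 5/12*pi_s_3 + 1/6*pi_s_4 + 1/12*pi_s_5
  pi_s_3 = 1/6*pi_s_1 + 1/6*pi_s_2 + 1/3*pi_s_3 + 1/12*pi_s_4 + 1/12*pi_s_5
  pi_s_4 = 1/12*pi_s_1 + 1/6*pi_s_2 + 1/12*pi_s_3 + 1/12*pi_s_4 + 1/3*pi_s_5
  pi_s_5 = 5/12*pi_s_1 + 1/6*pi_s_2 + 1/12*pi_s_3 + 1/6*pi_s_4 + 1/12*pi_s_5
with normalization: pi_s_1 + pi_s_2 + pi_s_3 + pi_s_4 + pi_s_5 = 1.

Using the first 4 balance equations plus normalization, the linear system A*pi = b is:
  [-3/4, 1/6, 1/12, 1/2, 5/12] . pi = 0
  [1/12, -2/3, 5/12, 1/6, 1/12] . pi = 0
  [1/6, 1/6, -2/3, 1/12, 1/12] . pi = 0
  [1/12, 1/6, 1/12, -11/12, 1/3] . pi = 0
  [1, 1, 1, 1, 1] . pi = 1

Solving yields:
  pi_s_1 = 1206/4339
  pi_s_2 = 872/4339
  pi_s_3 = 713/4339
  pi_s_4 = 657/4339
  pi_s_5 = 891/4339

Verification (pi * P):
  1206/4339*1/4 + 872/4339*1/6 + 713/4339*1/12 + 657/4339*1/2 + 891/4339*5/12 = 1206/4339 = pi_s_1  (ok)
  1206/4339*1/12 + 872/4339*1/3 + 713/4339*5/12 + 657/4339*1/6 + 891/4339*1/12 = 872/4339 = pi_s_2  (ok)
  1206/4339*1/6 + 872/4339*1/6 + 713/4339*1/3 + 657/4339*1/12 + 891/4339*1/12 = 713/4339 = pi_s_3  (ok)
  1206/4339*1/12 + 872/4339*1/6 + 713/4339*1/12 + 657/4339*1/12 + 891/4339*1/3 = 657/4339 = pi_s_4  (ok)
  1206/4339*5/12 + 872/4339*1/6 + 713/4339*1/12 + 657/4339*1/6 + 891/4339*1/12 = 891/4339 = pi_s_5  (ok)

Answer: 1206/4339 872/4339 713/4339 657/4339 891/4339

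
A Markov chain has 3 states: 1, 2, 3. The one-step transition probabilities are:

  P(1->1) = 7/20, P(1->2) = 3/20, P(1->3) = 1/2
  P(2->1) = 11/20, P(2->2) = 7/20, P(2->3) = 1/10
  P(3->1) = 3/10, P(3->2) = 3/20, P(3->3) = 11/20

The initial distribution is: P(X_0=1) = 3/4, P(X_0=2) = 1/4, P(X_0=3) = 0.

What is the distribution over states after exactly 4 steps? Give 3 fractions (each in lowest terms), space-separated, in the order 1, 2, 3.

Propagating the distribution step by step (d_{t+1} = d_t * P):
d_0 = (1=3/4, 2=1/4, 3=0)
  d_1[1] = 3/4*7/20 + 1/4*11/20 + 0*3/10 = 2/5
  d_1[2] = 3/4*3/20 + 1/4*7/20 + 0*3/20 = 1/5
  d_1[3] = 3/4*1/2 + 1/4*1/10 + 0*11/20 = 2/5
d_1 = (1=2/5, 2=1/5, 3=2/5)
  d_2[1] = 2/5*7/20 + 1/5*11/20 + 2/5*3/10 = 37/100
  d_2[2] = 2/5*3/20 + 1/5*7/20 + 2/5*3/20 = 19/100
  d_2[3] = 2/5*1/2 + 1/5*1/10 + 2/5*11/20 = 11/25
d_2 = (1=37/100, 2=19/100, 3=11/25)
  d_3[1] = 37/100*7/20 + 19/100*11/20 + 11/25*3/10 = 183/500
  d_3[2] = 37/100*3/20 + 19/100*7/20 + 11/25*3/20 = 47/250
  d_3[3] = 37/100*1/2 + 19/100*1/10 + 11/25*11/20 = 223/500
d_3 = (1=183/500, 2=47/250, 3=223/500)
  d_4[1] = 183/500*7/20 + 47/250*11/20 + 223/500*3/10 = 3653/10000
  d_4[2] = 183/500*3/20 + 47/250*7/20 + 223/500*3/20 = 469/2500
  d_4[3] = 183/500*1/2 + 47/250*1/10 + 223/500*11/20 = 4471/10000
d_4 = (1=3653/10000, 2=469/2500, 3=4471/10000)

Answer: 3653/10000 469/2500 4471/10000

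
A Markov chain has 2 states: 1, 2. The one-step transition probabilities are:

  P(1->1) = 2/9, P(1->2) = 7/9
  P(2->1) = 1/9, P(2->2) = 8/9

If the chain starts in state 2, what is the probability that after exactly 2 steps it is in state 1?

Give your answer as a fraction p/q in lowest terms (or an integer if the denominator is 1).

Answer: 10/81

Derivation:
Computing P^2 by repeated multiplication:
P^1 =
  1: [2/9, 7/9]
  2: [1/9, 8/9]
P^2 =
  1: [11/81, 70/81]
  2: [10/81, 71/81]

(P^2)[2 -> 1] = 10/81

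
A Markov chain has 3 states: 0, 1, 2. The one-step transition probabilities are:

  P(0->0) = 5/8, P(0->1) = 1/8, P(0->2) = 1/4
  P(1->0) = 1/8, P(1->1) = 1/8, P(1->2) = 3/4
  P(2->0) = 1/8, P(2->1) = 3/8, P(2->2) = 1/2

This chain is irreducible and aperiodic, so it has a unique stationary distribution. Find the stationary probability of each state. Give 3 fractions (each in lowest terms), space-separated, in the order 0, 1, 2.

Answer: 1/4 1/4 1/2

Derivation:
The stationary distribution satisfies pi = pi * P, i.e.:
  pi_0 = 5/8*pi_0 + 1/8*pi_1 + 1/8*pi_2
  pi_1 = 1/8*pi_0 + 1/8*pi_1 + 3/8*pi_2
  pi_2 = 1/4*pi_0 + 3/4*pi_1 + 1/2*pi_2
with normalization: pi_0 + pi_1 + pi_2 = 1.

Using the first 2 balance equations plus normalization, the linear system A*pi = b is:
  [-3/8, 1/8, 1/8] . pi = 0
  [1/8, -7/8, 3/8] . pi = 0
  [1, 1, 1] . pi = 1

Solving yields:
  pi_0 = 1/4
  pi_1 = 1/4
  pi_2 = 1/2

Verification (pi * P):
  1/4*5/8 + 1/4*1/8 + 1/2*1/8 = 1/4 = pi_0  (ok)
  1/4*1/8 + 1/4*1/8 + 1/2*3/8 = 1/4 = pi_1  (ok)
  1/4*1/4 + 1/4*3/4 + 1/2*1/2 = 1/2 = pi_2  (ok)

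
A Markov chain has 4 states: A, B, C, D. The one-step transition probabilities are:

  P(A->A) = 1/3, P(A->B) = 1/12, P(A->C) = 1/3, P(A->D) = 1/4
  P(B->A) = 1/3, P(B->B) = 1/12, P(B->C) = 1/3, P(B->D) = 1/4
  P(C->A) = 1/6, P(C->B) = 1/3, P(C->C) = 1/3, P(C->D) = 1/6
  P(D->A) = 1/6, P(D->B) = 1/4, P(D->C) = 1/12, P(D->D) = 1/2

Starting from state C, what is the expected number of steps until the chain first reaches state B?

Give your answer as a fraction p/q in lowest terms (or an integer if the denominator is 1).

Let h_i = expected steps to first reach B from state i.
Boundary: h_B = 0.
First-step equations for the other states:
  h_A = 1 + 1/3*h_A + 1/12*h_B + 1/3*h_C + 1/4*h_D
  h_C = 1 + 1/6*h_A + 1/3*h_B + 1/3*h_C + 1/6*h_D
  h_D = 1 + 1/6*h_A + 1/4*h_B + 1/12*h_C + 1/2*h_D

Substituting h_B = 0 and rearranging gives the linear system (I - Q) h = 1:
  [2/3, -1/3, -1/4] . (h_A, h_C, h_D) = 1
  [-1/6, 2/3, -1/6] . (h_A, h_C, h_D) = 1
  [-1/6, -1/12, 1/2] . (h_A, h_C, h_D) = 1

Solving yields:
  h_A = 126/25
  h_C = 96/25
  h_D = 108/25

Starting state is C, so the expected hitting time is h_C = 96/25.

Answer: 96/25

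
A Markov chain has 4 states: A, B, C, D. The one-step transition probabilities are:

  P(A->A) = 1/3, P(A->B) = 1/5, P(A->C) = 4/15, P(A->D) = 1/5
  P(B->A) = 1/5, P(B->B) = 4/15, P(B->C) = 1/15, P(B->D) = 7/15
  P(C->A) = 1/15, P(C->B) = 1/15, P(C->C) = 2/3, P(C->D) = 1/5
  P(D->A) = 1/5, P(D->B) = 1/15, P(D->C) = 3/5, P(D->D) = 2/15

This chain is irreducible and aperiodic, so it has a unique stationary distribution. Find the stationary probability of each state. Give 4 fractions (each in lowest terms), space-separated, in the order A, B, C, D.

Answer: 19/127 55/508 67/127 109/508

Derivation:
The stationary distribution satisfies pi = pi * P, i.e.:
  pi_A = 1/3*pi_A + 1/5*pi_B + 1/15*pi_C + 1/5*pi_D
  pi_B = 1/5*pi_A + 4/15*pi_B + 1/15*pi_C + 1/15*pi_D
  pi_C = 4/15*pi_A + 1/15*pi_B + 2/3*pi_C + 3/5*pi_D
  pi_D = 1/5*pi_A + 7/15*pi_B + 1/5*pi_C + 2/15*pi_D
with normalization: pi_A + pi_B + pi_C + pi_D = 1.

Using the first 3 balance equations plus normalization, the linear system A*pi = b is:
  [-2/3, 1/5, 1/15, 1/5] . pi = 0
  [1/5, -11/15, 1/15, 1/15] . pi = 0
  [4/15, 1/15, -1/3, 3/5] . pi = 0
  [1, 1, 1, 1] . pi = 1

Solving yields:
  pi_A = 19/127
  pi_B = 55/508
  pi_C = 67/127
  pi_D = 109/508

Verification (pi * P):
  19/127*1/3 + 55/508*1/5 + 67/127*1/15 + 109/508*1/5 = 19/127 = pi_A  (ok)
  19/127*1/5 + 55/508*4/15 + 67/127*1/15 + 109/508*1/15 = 55/508 = pi_B  (ok)
  19/127*4/15 + 55/508*1/15 + 67/127*2/3 + 109/508*3/5 = 67/127 = pi_C  (ok)
  19/127*1/5 + 55/508*7/15 + 67/127*1/5 + 109/508*2/15 = 109/508 = pi_D  (ok)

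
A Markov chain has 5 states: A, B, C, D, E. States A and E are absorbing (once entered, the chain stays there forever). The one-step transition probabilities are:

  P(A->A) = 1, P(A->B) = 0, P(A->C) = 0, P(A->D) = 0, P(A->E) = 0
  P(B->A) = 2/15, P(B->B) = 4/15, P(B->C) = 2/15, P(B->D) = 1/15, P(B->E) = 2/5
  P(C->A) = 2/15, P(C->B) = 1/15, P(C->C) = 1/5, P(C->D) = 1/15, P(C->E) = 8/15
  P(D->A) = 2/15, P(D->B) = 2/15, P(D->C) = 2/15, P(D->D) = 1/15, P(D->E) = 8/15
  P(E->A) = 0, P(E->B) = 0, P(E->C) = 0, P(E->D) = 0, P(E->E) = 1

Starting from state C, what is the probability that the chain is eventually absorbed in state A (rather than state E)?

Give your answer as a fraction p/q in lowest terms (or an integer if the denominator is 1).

Let a_i = P(absorbed in A | start in state i).
Boundary conditions: a_A = 1, a_E = 0.
For each transient state i, a_i = sum_j P(i->j) * a_j:
  a_B = 2/15*a_A + 4/15*a_B + 2/15*a_C + 1/15*a_D + 2/5*a_E
  a_C = 2/15*a_A + 1/15*a_B + 1/5*a_C + 1/15*a_D + 8/15*a_E
  a_D = 2/15*a_A + 2/15*a_B + 2/15*a_C + 1/15*a_D + 8/15*a_E

Substituting a_A = 1 and a_E = 0, rearrange to (I - Q) a = r where r[i] = P(i -> A):
  [11/15, -2/15, -1/15] . (a_B, a_C, a_D) = 2/15
  [-1/15, 4/5, -1/15] . (a_B, a_C, a_D) = 2/15
  [-2/15, -2/15, 14/15] . (a_B, a_C, a_D) = 2/15

Solving yields:
  a_B = 105/442
  a_C = 45/221
  a_D = 7/34

Starting state is C, so the absorption probability is a_C = 45/221.

Answer: 45/221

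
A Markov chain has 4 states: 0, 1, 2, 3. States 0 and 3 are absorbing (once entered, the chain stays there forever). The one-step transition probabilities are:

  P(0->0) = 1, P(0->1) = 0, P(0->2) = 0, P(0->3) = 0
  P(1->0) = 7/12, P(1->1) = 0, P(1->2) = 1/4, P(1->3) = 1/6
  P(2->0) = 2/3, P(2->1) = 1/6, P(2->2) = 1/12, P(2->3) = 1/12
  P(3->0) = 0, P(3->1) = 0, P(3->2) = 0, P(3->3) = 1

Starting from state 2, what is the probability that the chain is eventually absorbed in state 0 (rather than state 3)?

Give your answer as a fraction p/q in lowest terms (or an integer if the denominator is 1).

Let a_i = P(absorbed in 0 | start in state i).
Boundary conditions: a_0 = 1, a_3 = 0.
For each transient state i, a_i = sum_j P(i->j) * a_j:
  a_1 = 7/12*a_0 + 0*a_1 + 1/4*a_2 + 1/6*a_3
  a_2 = 2/3*a_0 + 1/6*a_1 + 1/12*a_2 + 1/12*a_3

Substituting a_0 = 1 and a_3 = 0, rearrange to (I - Q) a = r where r[i] = P(i -> 0):
  [1, -1/4] . (a_1, a_2) = 7/12
  [-1/6, 11/12] . (a_1, a_2) = 2/3

Solving yields:
  a_1 = 101/126
  a_2 = 55/63

Starting state is 2, so the absorption probability is a_2 = 55/63.

Answer: 55/63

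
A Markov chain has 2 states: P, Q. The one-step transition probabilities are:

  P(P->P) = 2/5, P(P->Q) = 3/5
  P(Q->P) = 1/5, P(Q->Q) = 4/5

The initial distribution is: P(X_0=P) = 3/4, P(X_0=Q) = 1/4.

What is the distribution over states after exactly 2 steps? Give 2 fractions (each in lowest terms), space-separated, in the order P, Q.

Answer: 27/100 73/100

Derivation:
Propagating the distribution step by step (d_{t+1} = d_t * P):
d_0 = (P=3/4, Q=1/4)
  d_1[P] = 3/4*2/5 + 1/4*1/5 = 7/20
  d_1[Q] = 3/4*3/5 + 1/4*4/5 = 13/20
d_1 = (P=7/20, Q=13/20)
  d_2[P] = 7/20*2/5 + 13/20*1/5 = 27/100
  d_2[Q] = 7/20*3/5 + 13/20*4/5 = 73/100
d_2 = (P=27/100, Q=73/100)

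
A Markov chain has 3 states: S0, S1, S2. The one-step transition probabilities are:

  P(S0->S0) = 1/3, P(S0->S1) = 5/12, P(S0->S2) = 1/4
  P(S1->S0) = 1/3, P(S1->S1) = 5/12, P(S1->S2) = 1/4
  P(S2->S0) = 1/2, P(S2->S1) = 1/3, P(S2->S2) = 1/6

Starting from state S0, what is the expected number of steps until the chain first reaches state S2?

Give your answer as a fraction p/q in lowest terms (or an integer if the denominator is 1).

Answer: 4

Derivation:
Let h_i = expected steps to first reach S2 from state i.
Boundary: h_S2 = 0.
First-step equations for the other states:
  h_S0 = 1 + 1/3*h_S0 + 5/12*h_S1 + 1/4*h_S2
  h_S1 = 1 + 1/3*h_S0 + 5/12*h_S1 + 1/4*h_S2

Substituting h_S2 = 0 and rearranging gives the linear system (I - Q) h = 1:
  [2/3, -5/12] . (h_S0, h_S1) = 1
  [-1/3, 7/12] . (h_S0, h_S1) = 1

Solving yields:
  h_S0 = 4
  h_S1 = 4

Starting state is S0, so the expected hitting time is h_S0 = 4.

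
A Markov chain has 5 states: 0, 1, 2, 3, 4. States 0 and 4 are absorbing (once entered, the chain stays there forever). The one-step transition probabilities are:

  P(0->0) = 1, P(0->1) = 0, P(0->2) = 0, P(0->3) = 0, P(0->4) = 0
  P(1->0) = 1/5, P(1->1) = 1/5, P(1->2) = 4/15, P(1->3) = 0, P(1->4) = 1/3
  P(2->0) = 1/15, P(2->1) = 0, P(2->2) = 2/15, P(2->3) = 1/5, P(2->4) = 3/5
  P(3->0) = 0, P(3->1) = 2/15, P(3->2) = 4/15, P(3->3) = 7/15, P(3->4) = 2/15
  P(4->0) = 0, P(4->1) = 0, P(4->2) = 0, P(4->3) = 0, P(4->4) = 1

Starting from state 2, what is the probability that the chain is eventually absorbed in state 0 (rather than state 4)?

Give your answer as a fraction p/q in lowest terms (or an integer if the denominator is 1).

Let a_i = P(absorbed in 0 | start in state i).
Boundary conditions: a_0 = 1, a_4 = 0.
For each transient state i, a_i = sum_j P(i->j) * a_j:
  a_1 = 1/5*a_0 + 1/5*a_1 + 4/15*a_2 + 0*a_3 + 1/3*a_4
  a_2 = 1/15*a_0 + 0*a_1 + 2/15*a_2 + 1/5*a_3 + 3/5*a_4
  a_3 = 0*a_0 + 2/15*a_1 + 4/15*a_2 + 7/15*a_3 + 2/15*a_4

Substituting a_0 = 1 and a_4 = 0, rearrange to (I - Q) a = r where r[i] = P(i -> 0):
  [4/5, -4/15, 0] . (a_1, a_2, a_3) = 1/5
  [0, 13/15, -1/5] . (a_1, a_2, a_3) = 1/15
  [-2/15, -4/15, 8/15] . (a_1, a_2, a_3) = 0

Solving yields:
  a_1 = 77/270
  a_2 = 19/180
  a_3 = 67/540

Starting state is 2, so the absorption probability is a_2 = 19/180.

Answer: 19/180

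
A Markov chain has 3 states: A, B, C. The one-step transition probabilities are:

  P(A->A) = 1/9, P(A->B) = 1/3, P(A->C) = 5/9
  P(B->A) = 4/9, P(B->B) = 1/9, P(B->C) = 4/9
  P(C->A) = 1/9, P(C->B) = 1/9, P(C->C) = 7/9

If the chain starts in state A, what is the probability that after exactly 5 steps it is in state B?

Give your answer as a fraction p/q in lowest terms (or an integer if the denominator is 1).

Answer: 323/2187

Derivation:
Computing P^5 by repeated multiplication:
P^1 =
  A: [1/9, 1/3, 5/9]
  B: [4/9, 1/9, 4/9]
  C: [1/9, 1/9, 7/9]
P^2 =
  A: [2/9, 11/81, 52/81]
  B: [4/27, 17/81, 52/81]
  C: [4/27, 11/81, 58/81]
P^3 =
  A: [38/243, 13/81, 166/243]
  B: [44/243, 35/243, 164/243]
  C: [38/243, 35/243, 170/243]
P^4 =
  A: [40/243, 319/2187, 1508/2187]
  B: [116/729, 331/2187, 1508/2187]
  C: [116/729, 319/2187, 1520/2187]
P^5 =
  A: [1048/6561, 323/2187, 4544/6561]
  B: [1060/6561, 961/6561, 4540/6561]
  C: [1048/6561, 961/6561, 4552/6561]

(P^5)[A -> B] = 323/2187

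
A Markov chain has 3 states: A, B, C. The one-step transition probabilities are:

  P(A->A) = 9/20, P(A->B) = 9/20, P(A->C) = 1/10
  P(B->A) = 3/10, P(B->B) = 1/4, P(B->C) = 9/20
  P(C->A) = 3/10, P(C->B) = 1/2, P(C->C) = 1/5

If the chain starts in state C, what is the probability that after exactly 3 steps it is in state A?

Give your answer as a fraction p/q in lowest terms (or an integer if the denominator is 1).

Computing P^3 by repeated multiplication:
P^1 =
  A: [9/20, 9/20, 1/10]
  B: [3/10, 1/4, 9/20]
  C: [3/10, 1/2, 1/5]
P^2 =
  A: [147/400, 73/200, 107/400]
  B: [69/200, 169/400, 93/400]
  C: [69/200, 9/25, 59/200]
P^3 =
  A: [2841/8000, 3123/8000, 509/2000]
  B: [1407/4000, 3017/8000, 2169/8000]
  C: [1407/4000, 1571/4000, 511/2000]

(P^3)[C -> A] = 1407/4000

Answer: 1407/4000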